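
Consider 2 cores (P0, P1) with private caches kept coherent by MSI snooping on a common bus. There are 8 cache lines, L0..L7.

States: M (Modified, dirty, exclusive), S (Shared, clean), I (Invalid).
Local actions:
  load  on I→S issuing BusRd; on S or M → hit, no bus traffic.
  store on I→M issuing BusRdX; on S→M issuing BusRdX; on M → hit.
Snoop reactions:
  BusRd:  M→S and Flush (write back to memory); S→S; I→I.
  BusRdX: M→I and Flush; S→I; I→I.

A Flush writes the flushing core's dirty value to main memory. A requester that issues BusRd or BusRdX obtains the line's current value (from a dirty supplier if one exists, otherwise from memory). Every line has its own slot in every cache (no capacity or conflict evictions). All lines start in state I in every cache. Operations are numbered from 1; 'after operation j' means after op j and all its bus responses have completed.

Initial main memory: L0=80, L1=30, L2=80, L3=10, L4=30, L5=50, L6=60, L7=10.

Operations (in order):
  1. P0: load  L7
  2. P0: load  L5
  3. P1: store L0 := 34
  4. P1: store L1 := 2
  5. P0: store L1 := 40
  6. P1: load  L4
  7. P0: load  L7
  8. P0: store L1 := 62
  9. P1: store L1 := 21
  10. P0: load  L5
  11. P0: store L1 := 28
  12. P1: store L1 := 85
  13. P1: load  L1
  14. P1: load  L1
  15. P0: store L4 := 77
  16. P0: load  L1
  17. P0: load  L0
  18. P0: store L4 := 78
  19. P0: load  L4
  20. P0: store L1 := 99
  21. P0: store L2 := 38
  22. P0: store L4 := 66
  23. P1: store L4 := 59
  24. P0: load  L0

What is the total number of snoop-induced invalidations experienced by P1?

  op1 P0: load  L7 → S/I on L7; bus BusRd; mem=10
  op2 P0: load  L5 → S/I on L5; bus BusRd; mem=50
  op3 P1: store L0 := 34 → I/M on L0; bus BusRdX; mem=80
  op4 P1: store L1 := 2 → I/M on L1; bus BusRdX; mem=30
  op5 P0: store L1 := 40 → M/I on L1; bus BusRdX Flush; mem=2
  op6 P1: load  L4 → I/S on L4; bus BusRd; mem=30
  op7 P0: load  L7 → S/I on L7; bus (none); mem=10
  op8 P0: store L1 := 62 → M/I on L1; bus (none); mem=2
  op9 P1: store L1 := 21 → I/M on L1; bus BusRdX Flush; mem=62
  op10 P0: load  L5 → S/I on L5; bus (none); mem=50
  op11 P0: store L1 := 28 → M/I on L1; bus BusRdX Flush; mem=21
  op12 P1: store L1 := 85 → I/M on L1; bus BusRdX Flush; mem=28
  op13 P1: load  L1 → I/M on L1; bus (none); mem=28
  op14 P1: load  L1 → I/M on L1; bus (none); mem=28
  op15 P0: store L4 := 77 → M/I on L4; bus BusRdX; mem=30
  op16 P0: load  L1 → S/S on L1; bus BusRd Flush; mem=85
  op17 P0: load  L0 → S/S on L0; bus BusRd Flush; mem=34
  op18 P0: store L4 := 78 → M/I on L4; bus (none); mem=30
  op19 P0: load  L4 → M/I on L4; bus (none); mem=30
  op20 P0: store L1 := 99 → M/I on L1; bus BusRdX; mem=85
  op21 P0: store L2 := 38 → M/I on L2; bus BusRdX; mem=80
  op22 P0: store L4 := 66 → M/I on L4; bus (none); mem=30
  op23 P1: store L4 := 59 → I/M on L4; bus BusRdX Flush; mem=66
  op24 P0: load  L0 → S/S on L0; bus (none); mem=34

invalidations = 4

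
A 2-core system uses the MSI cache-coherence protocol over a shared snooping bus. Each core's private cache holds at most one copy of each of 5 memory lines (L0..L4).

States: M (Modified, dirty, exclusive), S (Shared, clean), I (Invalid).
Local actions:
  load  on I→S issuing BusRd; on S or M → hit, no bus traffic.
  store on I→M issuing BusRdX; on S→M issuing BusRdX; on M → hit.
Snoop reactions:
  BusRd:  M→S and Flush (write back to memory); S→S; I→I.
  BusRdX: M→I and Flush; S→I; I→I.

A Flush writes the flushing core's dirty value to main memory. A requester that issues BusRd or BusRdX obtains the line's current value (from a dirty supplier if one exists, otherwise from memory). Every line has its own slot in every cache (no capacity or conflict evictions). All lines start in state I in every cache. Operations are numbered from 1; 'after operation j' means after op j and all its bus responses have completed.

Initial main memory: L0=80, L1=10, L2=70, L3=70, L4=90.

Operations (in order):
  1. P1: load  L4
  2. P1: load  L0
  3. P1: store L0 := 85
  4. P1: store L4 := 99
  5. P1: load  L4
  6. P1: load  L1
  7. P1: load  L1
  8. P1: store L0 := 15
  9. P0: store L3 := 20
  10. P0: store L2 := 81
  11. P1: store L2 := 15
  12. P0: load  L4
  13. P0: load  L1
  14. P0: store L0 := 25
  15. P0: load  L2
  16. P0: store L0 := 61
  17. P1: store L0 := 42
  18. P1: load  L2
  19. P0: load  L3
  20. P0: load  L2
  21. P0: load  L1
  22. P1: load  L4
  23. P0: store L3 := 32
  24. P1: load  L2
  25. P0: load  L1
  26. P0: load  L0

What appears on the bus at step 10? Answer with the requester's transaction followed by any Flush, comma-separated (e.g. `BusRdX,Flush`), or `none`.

bus = BusRdX

[1] P1: load  L4 | P0:I, P1:S(90) | bus: BusRd
[2] P1: load  L0 | P0:I, P1:S(80) | bus: BusRd
[3] P1: store L0 := 85 | P0:I, P1:M(85) | bus: BusRdX
[4] P1: store L4 := 99 | P0:I, P1:M(99) | bus: BusRdX
[5] P1: load  L4 | P0:I, P1:M(99) | bus: none
[6] P1: load  L1 | P0:I, P1:S(10) | bus: BusRd
[7] P1: load  L1 | P0:I, P1:S(10) | bus: none
[8] P1: store L0 := 15 | P0:I, P1:M(15) | bus: none
[9] P0: store L3 := 20 | P0:M(20), P1:I | bus: BusRdX
[10] P0: store L2 := 81 | P0:M(81), P1:I | bus: BusRdX
[11] P1: store L2 := 15 | P0:I, P1:M(15) | bus: BusRdX,Flush
[12] P0: load  L4 | P0:S(99), P1:S(99) | bus: BusRd,Flush
[13] P0: load  L1 | P0:S(10), P1:S(10) | bus: BusRd
[14] P0: store L0 := 25 | P0:M(25), P1:I | bus: BusRdX,Flush
[15] P0: load  L2 | P0:S(15), P1:S(15) | bus: BusRd,Flush
[16] P0: store L0 := 61 | P0:M(61), P1:I | bus: none
[17] P1: store L0 := 42 | P0:I, P1:M(42) | bus: BusRdX,Flush
[18] P1: load  L2 | P0:S(15), P1:S(15) | bus: none
[19] P0: load  L3 | P0:M(20), P1:I | bus: none
[20] P0: load  L2 | P0:S(15), P1:S(15) | bus: none
[21] P0: load  L1 | P0:S(10), P1:S(10) | bus: none
[22] P1: load  L4 | P0:S(99), P1:S(99) | bus: none
[23] P0: store L3 := 32 | P0:M(32), P1:I | bus: none
[24] P1: load  L2 | P0:S(15), P1:S(15) | bus: none
[25] P0: load  L1 | P0:S(10), P1:S(10) | bus: none
[26] P0: load  L0 | P0:S(42), P1:S(42) | bus: BusRd,Flush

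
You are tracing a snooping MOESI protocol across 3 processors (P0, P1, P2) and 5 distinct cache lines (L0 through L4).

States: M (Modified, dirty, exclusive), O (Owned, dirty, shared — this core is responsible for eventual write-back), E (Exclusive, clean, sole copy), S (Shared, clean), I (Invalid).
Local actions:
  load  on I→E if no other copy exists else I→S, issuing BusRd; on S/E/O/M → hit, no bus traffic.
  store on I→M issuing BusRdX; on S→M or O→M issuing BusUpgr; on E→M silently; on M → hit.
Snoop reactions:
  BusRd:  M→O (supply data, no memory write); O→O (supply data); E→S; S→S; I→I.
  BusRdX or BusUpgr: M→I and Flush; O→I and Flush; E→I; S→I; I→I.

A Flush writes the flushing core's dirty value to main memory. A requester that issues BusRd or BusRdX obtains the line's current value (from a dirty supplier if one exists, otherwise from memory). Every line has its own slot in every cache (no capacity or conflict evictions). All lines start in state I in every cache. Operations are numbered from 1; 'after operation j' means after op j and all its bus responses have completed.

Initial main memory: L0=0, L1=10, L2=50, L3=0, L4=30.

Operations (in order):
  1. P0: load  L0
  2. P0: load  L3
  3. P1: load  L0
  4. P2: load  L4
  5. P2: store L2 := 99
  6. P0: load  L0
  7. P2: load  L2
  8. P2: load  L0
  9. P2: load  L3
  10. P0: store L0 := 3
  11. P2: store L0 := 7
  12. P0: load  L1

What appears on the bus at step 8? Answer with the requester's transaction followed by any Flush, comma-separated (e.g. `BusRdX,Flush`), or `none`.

bus = BusRd

1. P0: load  L0  bus=[BusRd]  L0: P0=E P1=I P2=I  mem[L0]=0
2. P0: load  L3  bus=[BusRd]  L3: P0=E P1=I P2=I  mem[L3]=0
3. P1: load  L0  bus=[BusRd]  L0: P0=S P1=S P2=I  mem[L0]=0
4. P2: load  L4  bus=[BusRd]  L4: P0=I P1=I P2=E  mem[L4]=30
5. P2: store L2 := 99  bus=[BusRdX]  L2: P0=I P1=I P2=M  mem[L2]=50
6. P0: load  L0  bus=[-]  L0: P0=S P1=S P2=I  mem[L0]=0
7. P2: load  L2  bus=[-]  L2: P0=I P1=I P2=M  mem[L2]=50
8. P2: load  L0  bus=[BusRd]  L0: P0=S P1=S P2=S  mem[L0]=0
9. P2: load  L3  bus=[BusRd]  L3: P0=S P1=I P2=S  mem[L3]=0
10. P0: store L0 := 3  bus=[BusUpgr]  L0: P0=M P1=I P2=I  mem[L0]=0
11. P2: store L0 := 7  bus=[BusRdX,Flush]  L0: P0=I P1=I P2=M  mem[L0]=3
12. P0: load  L1  bus=[BusRd]  L1: P0=E P1=I P2=I  mem[L1]=10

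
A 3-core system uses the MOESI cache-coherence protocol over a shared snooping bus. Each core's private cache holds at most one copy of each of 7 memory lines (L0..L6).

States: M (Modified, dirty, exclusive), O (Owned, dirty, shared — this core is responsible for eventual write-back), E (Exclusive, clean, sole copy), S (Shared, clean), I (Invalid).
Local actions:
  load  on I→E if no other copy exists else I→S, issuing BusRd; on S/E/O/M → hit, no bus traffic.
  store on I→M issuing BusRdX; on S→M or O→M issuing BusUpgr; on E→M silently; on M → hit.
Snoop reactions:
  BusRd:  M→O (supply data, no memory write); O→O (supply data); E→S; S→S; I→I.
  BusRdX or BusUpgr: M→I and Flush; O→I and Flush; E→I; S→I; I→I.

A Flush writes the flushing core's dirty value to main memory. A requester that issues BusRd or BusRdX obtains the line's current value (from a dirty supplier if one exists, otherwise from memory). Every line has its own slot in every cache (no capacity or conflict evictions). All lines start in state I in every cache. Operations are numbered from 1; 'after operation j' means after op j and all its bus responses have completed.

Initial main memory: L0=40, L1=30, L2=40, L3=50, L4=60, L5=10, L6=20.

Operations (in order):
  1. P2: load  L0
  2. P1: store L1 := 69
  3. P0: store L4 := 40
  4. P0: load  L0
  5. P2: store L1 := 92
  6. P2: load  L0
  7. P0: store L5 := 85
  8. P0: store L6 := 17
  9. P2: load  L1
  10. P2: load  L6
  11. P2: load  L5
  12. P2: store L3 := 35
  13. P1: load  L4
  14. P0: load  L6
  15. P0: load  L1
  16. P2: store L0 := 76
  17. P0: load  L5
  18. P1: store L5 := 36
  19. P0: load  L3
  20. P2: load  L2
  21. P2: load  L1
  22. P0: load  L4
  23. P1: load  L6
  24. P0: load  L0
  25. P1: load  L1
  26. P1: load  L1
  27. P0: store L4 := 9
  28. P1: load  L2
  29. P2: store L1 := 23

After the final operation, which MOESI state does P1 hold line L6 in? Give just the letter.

[1] P2: load  L0 | P0:I, P1:I, P2:E(40) | bus: BusRd
[2] P1: store L1 := 69 | P0:I, P1:M(69), P2:I | bus: BusRdX
[3] P0: store L4 := 40 | P0:M(40), P1:I, P2:I | bus: BusRdX
[4] P0: load  L0 | P0:S(40), P1:I, P2:S(40) | bus: BusRd
[5] P2: store L1 := 92 | P0:I, P1:I, P2:M(92) | bus: BusRdX,Flush
[6] P2: load  L0 | P0:S(40), P1:I, P2:S(40) | bus: none
[7] P0: store L5 := 85 | P0:M(85), P1:I, P2:I | bus: BusRdX
[8] P0: store L6 := 17 | P0:M(17), P1:I, P2:I | bus: BusRdX
[9] P2: load  L1 | P0:I, P1:I, P2:M(92) | bus: none
[10] P2: load  L6 | P0:O(17), P1:I, P2:S(17) | bus: BusRd
[11] P2: load  L5 | P0:O(85), P1:I, P2:S(85) | bus: BusRd
[12] P2: store L3 := 35 | P0:I, P1:I, P2:M(35) | bus: BusRdX
[13] P1: load  L4 | P0:O(40), P1:S(40), P2:I | bus: BusRd
[14] P0: load  L6 | P0:O(17), P1:I, P2:S(17) | bus: none
[15] P0: load  L1 | P0:S(92), P1:I, P2:O(92) | bus: BusRd
[16] P2: store L0 := 76 | P0:I, P1:I, P2:M(76) | bus: BusUpgr
[17] P0: load  L5 | P0:O(85), P1:I, P2:S(85) | bus: none
[18] P1: store L5 := 36 | P0:I, P1:M(36), P2:I | bus: BusRdX,Flush
[19] P0: load  L3 | P0:S(35), P1:I, P2:O(35) | bus: BusRd
[20] P2: load  L2 | P0:I, P1:I, P2:E(40) | bus: BusRd
[21] P2: load  L1 | P0:S(92), P1:I, P2:O(92) | bus: none
[22] P0: load  L4 | P0:O(40), P1:S(40), P2:I | bus: none
[23] P1: load  L6 | P0:O(17), P1:S(17), P2:S(17) | bus: BusRd
[24] P0: load  L0 | P0:S(76), P1:I, P2:O(76) | bus: BusRd
[25] P1: load  L1 | P0:S(92), P1:S(92), P2:O(92) | bus: BusRd
[26] P1: load  L1 | P0:S(92), P1:S(92), P2:O(92) | bus: none
[27] P0: store L4 := 9 | P0:M(9), P1:I, P2:I | bus: BusUpgr
[28] P1: load  L2 | P0:I, P1:S(40), P2:S(40) | bus: BusRd
[29] P2: store L1 := 23 | P0:I, P1:I, P2:M(23) | bus: BusUpgr

state = S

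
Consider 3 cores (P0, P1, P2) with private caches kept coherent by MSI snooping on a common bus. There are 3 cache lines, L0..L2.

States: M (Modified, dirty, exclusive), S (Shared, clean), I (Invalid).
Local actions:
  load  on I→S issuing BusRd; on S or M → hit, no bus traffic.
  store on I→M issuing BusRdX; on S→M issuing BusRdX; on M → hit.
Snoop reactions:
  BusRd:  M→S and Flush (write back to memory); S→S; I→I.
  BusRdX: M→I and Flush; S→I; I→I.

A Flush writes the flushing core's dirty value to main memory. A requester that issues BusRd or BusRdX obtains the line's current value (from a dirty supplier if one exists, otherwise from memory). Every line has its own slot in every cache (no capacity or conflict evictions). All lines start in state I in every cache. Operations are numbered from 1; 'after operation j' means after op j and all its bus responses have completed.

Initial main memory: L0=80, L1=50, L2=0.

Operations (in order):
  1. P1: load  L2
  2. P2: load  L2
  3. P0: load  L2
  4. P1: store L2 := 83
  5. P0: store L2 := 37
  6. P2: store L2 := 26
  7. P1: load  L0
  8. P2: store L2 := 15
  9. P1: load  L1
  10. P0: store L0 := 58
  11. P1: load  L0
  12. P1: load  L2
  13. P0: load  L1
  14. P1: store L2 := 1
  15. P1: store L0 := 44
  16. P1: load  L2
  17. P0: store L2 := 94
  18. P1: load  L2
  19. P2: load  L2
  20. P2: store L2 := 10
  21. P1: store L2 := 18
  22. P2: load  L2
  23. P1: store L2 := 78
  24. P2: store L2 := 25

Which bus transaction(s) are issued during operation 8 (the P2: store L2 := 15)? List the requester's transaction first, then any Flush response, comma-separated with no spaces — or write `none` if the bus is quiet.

step 1: P1: load  L2  ⟶  ISI  (L2)  txn=BusRd  M[L2]=0
step 2: P2: load  L2  ⟶  ISS  (L2)  txn=BusRd  M[L2]=0
step 3: P0: load  L2  ⟶  SSS  (L2)  txn=BusRd  M[L2]=0
step 4: P1: store L2 := 83  ⟶  IMI  (L2)  txn=BusRdX  M[L2]=0
step 5: P0: store L2 := 37  ⟶  MII  (L2)  txn=BusRdX+Flush  M[L2]=83
step 6: P2: store L2 := 26  ⟶  IIM  (L2)  txn=BusRdX+Flush  M[L2]=37
step 7: P1: load  L0  ⟶  ISI  (L0)  txn=BusRd  M[L0]=80
step 8: P2: store L2 := 15  ⟶  IIM  (L2)  txn=∅  M[L2]=37
step 9: P1: load  L1  ⟶  ISI  (L1)  txn=BusRd  M[L1]=50
step 10: P0: store L0 := 58  ⟶  MII  (L0)  txn=BusRdX  M[L0]=80
step 11: P1: load  L0  ⟶  SSI  (L0)  txn=BusRd+Flush  M[L0]=58
step 12: P1: load  L2  ⟶  ISS  (L2)  txn=BusRd+Flush  M[L2]=15
step 13: P0: load  L1  ⟶  SSI  (L1)  txn=BusRd  M[L1]=50
step 14: P1: store L2 := 1  ⟶  IMI  (L2)  txn=BusRdX  M[L2]=15
step 15: P1: store L0 := 44  ⟶  IMI  (L0)  txn=BusRdX  M[L0]=58
step 16: P1: load  L2  ⟶  IMI  (L2)  txn=∅  M[L2]=15
step 17: P0: store L2 := 94  ⟶  MII  (L2)  txn=BusRdX+Flush  M[L2]=1
step 18: P1: load  L2  ⟶  SSI  (L2)  txn=BusRd+Flush  M[L2]=94
step 19: P2: load  L2  ⟶  SSS  (L2)  txn=BusRd  M[L2]=94
step 20: P2: store L2 := 10  ⟶  IIM  (L2)  txn=BusRdX  M[L2]=94
step 21: P1: store L2 := 18  ⟶  IMI  (L2)  txn=BusRdX+Flush  M[L2]=10
step 22: P2: load  L2  ⟶  ISS  (L2)  txn=BusRd+Flush  M[L2]=18
step 23: P1: store L2 := 78  ⟶  IMI  (L2)  txn=BusRdX  M[L2]=18
step 24: P2: store L2 := 25  ⟶  IIM  (L2)  txn=BusRdX+Flush  M[L2]=78

bus = none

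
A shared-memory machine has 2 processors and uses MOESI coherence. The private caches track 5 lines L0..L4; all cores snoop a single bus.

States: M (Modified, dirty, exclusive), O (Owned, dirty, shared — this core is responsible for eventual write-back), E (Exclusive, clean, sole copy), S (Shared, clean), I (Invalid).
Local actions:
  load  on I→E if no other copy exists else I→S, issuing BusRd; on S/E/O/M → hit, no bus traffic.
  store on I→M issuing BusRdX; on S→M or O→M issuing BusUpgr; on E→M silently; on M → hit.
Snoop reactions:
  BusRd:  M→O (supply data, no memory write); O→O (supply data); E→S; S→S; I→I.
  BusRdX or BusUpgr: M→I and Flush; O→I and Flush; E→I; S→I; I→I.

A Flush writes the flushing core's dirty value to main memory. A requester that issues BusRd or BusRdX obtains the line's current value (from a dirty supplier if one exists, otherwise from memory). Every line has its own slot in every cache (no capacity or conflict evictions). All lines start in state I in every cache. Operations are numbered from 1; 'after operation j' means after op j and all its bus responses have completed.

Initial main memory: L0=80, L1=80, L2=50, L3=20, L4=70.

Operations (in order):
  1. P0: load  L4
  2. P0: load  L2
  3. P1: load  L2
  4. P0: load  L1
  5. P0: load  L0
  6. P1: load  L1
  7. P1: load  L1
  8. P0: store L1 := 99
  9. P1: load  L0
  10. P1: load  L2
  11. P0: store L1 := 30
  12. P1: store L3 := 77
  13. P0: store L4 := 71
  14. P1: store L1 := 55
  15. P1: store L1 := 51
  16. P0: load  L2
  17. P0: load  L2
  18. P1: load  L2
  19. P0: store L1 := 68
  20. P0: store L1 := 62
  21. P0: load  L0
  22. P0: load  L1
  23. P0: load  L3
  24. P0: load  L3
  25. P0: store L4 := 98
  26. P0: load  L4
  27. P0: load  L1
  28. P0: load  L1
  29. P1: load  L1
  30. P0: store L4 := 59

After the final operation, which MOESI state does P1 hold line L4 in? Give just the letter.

1. P0: load  L4  bus=[BusRd]  L4: P0=E P1=I  mem[L4]=70
2. P0: load  L2  bus=[BusRd]  L2: P0=E P1=I  mem[L2]=50
3. P1: load  L2  bus=[BusRd]  L2: P0=S P1=S  mem[L2]=50
4. P0: load  L1  bus=[BusRd]  L1: P0=E P1=I  mem[L1]=80
5. P0: load  L0  bus=[BusRd]  L0: P0=E P1=I  mem[L0]=80
6. P1: load  L1  bus=[BusRd]  L1: P0=S P1=S  mem[L1]=80
7. P1: load  L1  bus=[-]  L1: P0=S P1=S  mem[L1]=80
8. P0: store L1 := 99  bus=[BusUpgr]  L1: P0=M P1=I  mem[L1]=80
9. P1: load  L0  bus=[BusRd]  L0: P0=S P1=S  mem[L0]=80
10. P1: load  L2  bus=[-]  L2: P0=S P1=S  mem[L2]=50
11. P0: store L1 := 30  bus=[-]  L1: P0=M P1=I  mem[L1]=80
12. P1: store L3 := 77  bus=[BusRdX]  L3: P0=I P1=M  mem[L3]=20
13. P0: store L4 := 71  bus=[-]  L4: P0=M P1=I  mem[L4]=70
14. P1: store L1 := 55  bus=[BusRdX,Flush]  L1: P0=I P1=M  mem[L1]=30
15. P1: store L1 := 51  bus=[-]  L1: P0=I P1=M  mem[L1]=30
16. P0: load  L2  bus=[-]  L2: P0=S P1=S  mem[L2]=50
17. P0: load  L2  bus=[-]  L2: P0=S P1=S  mem[L2]=50
18. P1: load  L2  bus=[-]  L2: P0=S P1=S  mem[L2]=50
19. P0: store L1 := 68  bus=[BusRdX,Flush]  L1: P0=M P1=I  mem[L1]=51
20. P0: store L1 := 62  bus=[-]  L1: P0=M P1=I  mem[L1]=51
21. P0: load  L0  bus=[-]  L0: P0=S P1=S  mem[L0]=80
22. P0: load  L1  bus=[-]  L1: P0=M P1=I  mem[L1]=51
23. P0: load  L3  bus=[BusRd]  L3: P0=S P1=O  mem[L3]=20
24. P0: load  L3  bus=[-]  L3: P0=S P1=O  mem[L3]=20
25. P0: store L4 := 98  bus=[-]  L4: P0=M P1=I  mem[L4]=70
26. P0: load  L4  bus=[-]  L4: P0=M P1=I  mem[L4]=70
27. P0: load  L1  bus=[-]  L1: P0=M P1=I  mem[L1]=51
28. P0: load  L1  bus=[-]  L1: P0=M P1=I  mem[L1]=51
29. P1: load  L1  bus=[BusRd]  L1: P0=O P1=S  mem[L1]=51
30. P0: store L4 := 59  bus=[-]  L4: P0=M P1=I  mem[L4]=70

state = I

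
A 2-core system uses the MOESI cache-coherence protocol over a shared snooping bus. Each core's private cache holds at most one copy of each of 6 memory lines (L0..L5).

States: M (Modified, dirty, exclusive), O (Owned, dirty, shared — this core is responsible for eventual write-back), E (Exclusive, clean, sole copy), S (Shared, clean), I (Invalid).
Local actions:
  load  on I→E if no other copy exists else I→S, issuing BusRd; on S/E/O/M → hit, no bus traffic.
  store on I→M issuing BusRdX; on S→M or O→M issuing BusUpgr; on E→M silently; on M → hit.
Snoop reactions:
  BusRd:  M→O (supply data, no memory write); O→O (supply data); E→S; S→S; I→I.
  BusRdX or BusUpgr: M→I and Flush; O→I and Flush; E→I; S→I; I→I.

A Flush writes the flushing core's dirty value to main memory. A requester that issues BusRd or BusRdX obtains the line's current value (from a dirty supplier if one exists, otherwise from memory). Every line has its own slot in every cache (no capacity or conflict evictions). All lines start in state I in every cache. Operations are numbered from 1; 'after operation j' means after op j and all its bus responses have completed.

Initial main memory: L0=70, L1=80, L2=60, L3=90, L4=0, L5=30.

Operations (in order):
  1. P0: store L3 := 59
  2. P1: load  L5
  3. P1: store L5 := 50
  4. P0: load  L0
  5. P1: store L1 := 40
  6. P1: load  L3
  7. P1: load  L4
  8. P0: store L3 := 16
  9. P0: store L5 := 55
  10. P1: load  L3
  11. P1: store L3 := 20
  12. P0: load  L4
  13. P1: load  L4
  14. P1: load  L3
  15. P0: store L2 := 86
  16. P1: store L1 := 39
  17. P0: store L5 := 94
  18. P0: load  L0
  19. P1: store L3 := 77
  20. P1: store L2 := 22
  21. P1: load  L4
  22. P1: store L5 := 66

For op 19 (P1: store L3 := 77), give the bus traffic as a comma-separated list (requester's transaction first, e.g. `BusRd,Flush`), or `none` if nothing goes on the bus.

bus = none

1. P0: store L3 := 59  bus=[BusRdX]  L3: P0=M P1=I  mem[L3]=90
2. P1: load  L5  bus=[BusRd]  L5: P0=I P1=E  mem[L5]=30
3. P1: store L5 := 50  bus=[-]  L5: P0=I P1=M  mem[L5]=30
4. P0: load  L0  bus=[BusRd]  L0: P0=E P1=I  mem[L0]=70
5. P1: store L1 := 40  bus=[BusRdX]  L1: P0=I P1=M  mem[L1]=80
6. P1: load  L3  bus=[BusRd]  L3: P0=O P1=S  mem[L3]=90
7. P1: load  L4  bus=[BusRd]  L4: P0=I P1=E  mem[L4]=0
8. P0: store L3 := 16  bus=[BusUpgr]  L3: P0=M P1=I  mem[L3]=90
9. P0: store L5 := 55  bus=[BusRdX,Flush]  L5: P0=M P1=I  mem[L5]=50
10. P1: load  L3  bus=[BusRd]  L3: P0=O P1=S  mem[L3]=90
11. P1: store L3 := 20  bus=[BusUpgr,Flush]  L3: P0=I P1=M  mem[L3]=16
12. P0: load  L4  bus=[BusRd]  L4: P0=S P1=S  mem[L4]=0
13. P1: load  L4  bus=[-]  L4: P0=S P1=S  mem[L4]=0
14. P1: load  L3  bus=[-]  L3: P0=I P1=M  mem[L3]=16
15. P0: store L2 := 86  bus=[BusRdX]  L2: P0=M P1=I  mem[L2]=60
16. P1: store L1 := 39  bus=[-]  L1: P0=I P1=M  mem[L1]=80
17. P0: store L5 := 94  bus=[-]  L5: P0=M P1=I  mem[L5]=50
18. P0: load  L0  bus=[-]  L0: P0=E P1=I  mem[L0]=70
19. P1: store L3 := 77  bus=[-]  L3: P0=I P1=M  mem[L3]=16
20. P1: store L2 := 22  bus=[BusRdX,Flush]  L2: P0=I P1=M  mem[L2]=86
21. P1: load  L4  bus=[-]  L4: P0=S P1=S  mem[L4]=0
22. P1: store L5 := 66  bus=[BusRdX,Flush]  L5: P0=I P1=M  mem[L5]=94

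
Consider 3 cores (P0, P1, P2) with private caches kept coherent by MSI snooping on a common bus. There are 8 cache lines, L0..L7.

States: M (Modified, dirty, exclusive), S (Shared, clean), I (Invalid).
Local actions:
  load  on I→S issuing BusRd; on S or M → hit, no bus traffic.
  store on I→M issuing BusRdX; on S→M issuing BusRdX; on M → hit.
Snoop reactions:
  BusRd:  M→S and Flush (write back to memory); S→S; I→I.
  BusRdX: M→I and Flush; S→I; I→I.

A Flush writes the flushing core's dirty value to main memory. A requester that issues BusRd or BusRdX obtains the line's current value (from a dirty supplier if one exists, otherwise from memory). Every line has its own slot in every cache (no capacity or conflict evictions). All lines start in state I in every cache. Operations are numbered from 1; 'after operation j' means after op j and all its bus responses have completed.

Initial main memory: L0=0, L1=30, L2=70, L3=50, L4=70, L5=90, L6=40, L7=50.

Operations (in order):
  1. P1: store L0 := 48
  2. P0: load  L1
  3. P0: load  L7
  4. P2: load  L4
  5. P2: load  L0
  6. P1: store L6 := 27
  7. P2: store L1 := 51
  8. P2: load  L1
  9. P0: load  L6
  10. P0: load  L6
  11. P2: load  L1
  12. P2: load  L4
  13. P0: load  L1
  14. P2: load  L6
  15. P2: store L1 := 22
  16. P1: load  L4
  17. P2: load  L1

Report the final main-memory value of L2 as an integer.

[1] P1: store L0 := 48 | P0:I, P1:M(48), P2:I | bus: BusRdX
[2] P0: load  L1 | P0:S(30), P1:I, P2:I | bus: BusRd
[3] P0: load  L7 | P0:S(50), P1:I, P2:I | bus: BusRd
[4] P2: load  L4 | P0:I, P1:I, P2:S(70) | bus: BusRd
[5] P2: load  L0 | P0:I, P1:S(48), P2:S(48) | bus: BusRd,Flush
[6] P1: store L6 := 27 | P0:I, P1:M(27), P2:I | bus: BusRdX
[7] P2: store L1 := 51 | P0:I, P1:I, P2:M(51) | bus: BusRdX
[8] P2: load  L1 | P0:I, P1:I, P2:M(51) | bus: none
[9] P0: load  L6 | P0:S(27), P1:S(27), P2:I | bus: BusRd,Flush
[10] P0: load  L6 | P0:S(27), P1:S(27), P2:I | bus: none
[11] P2: load  L1 | P0:I, P1:I, P2:M(51) | bus: none
[12] P2: load  L4 | P0:I, P1:I, P2:S(70) | bus: none
[13] P0: load  L1 | P0:S(51), P1:I, P2:S(51) | bus: BusRd,Flush
[14] P2: load  L6 | P0:S(27), P1:S(27), P2:S(27) | bus: BusRd
[15] P2: store L1 := 22 | P0:I, P1:I, P2:M(22) | bus: BusRdX
[16] P1: load  L4 | P0:I, P1:S(70), P2:S(70) | bus: BusRd
[17] P2: load  L1 | P0:I, P1:I, P2:M(22) | bus: none

memory[L2] = 70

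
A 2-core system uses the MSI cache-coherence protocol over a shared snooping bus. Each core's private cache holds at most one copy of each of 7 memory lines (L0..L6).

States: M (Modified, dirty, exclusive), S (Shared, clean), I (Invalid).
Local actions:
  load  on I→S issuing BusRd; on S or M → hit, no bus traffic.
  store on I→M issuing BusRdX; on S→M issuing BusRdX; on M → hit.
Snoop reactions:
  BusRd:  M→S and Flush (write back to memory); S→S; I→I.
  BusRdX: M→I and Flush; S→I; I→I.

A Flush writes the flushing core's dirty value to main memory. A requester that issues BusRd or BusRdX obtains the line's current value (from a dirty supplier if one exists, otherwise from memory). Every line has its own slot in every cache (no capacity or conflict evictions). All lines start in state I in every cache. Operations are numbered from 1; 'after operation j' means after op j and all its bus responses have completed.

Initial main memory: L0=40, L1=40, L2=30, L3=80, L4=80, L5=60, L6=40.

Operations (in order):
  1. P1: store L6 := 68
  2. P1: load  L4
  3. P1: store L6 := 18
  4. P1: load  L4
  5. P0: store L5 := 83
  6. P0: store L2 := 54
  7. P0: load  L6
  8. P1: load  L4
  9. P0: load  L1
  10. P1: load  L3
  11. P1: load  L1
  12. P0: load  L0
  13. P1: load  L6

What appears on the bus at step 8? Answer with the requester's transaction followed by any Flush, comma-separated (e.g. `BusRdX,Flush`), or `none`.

bus = none

  op1 P1: store L6 := 68 → I/M on L6; bus BusRdX; mem=40
  op2 P1: load  L4 → I/S on L4; bus BusRd; mem=80
  op3 P1: store L6 := 18 → I/M on L6; bus (none); mem=40
  op4 P1: load  L4 → I/S on L4; bus (none); mem=80
  op5 P0: store L5 := 83 → M/I on L5; bus BusRdX; mem=60
  op6 P0: store L2 := 54 → M/I on L2; bus BusRdX; mem=30
  op7 P0: load  L6 → S/S on L6; bus BusRd Flush; mem=18
  op8 P1: load  L4 → I/S on L4; bus (none); mem=80
  op9 P0: load  L1 → S/I on L1; bus BusRd; mem=40
  op10 P1: load  L3 → I/S on L3; bus BusRd; mem=80
  op11 P1: load  L1 → S/S on L1; bus BusRd; mem=40
  op12 P0: load  L0 → S/I on L0; bus BusRd; mem=40
  op13 P1: load  L6 → S/S on L6; bus (none); mem=18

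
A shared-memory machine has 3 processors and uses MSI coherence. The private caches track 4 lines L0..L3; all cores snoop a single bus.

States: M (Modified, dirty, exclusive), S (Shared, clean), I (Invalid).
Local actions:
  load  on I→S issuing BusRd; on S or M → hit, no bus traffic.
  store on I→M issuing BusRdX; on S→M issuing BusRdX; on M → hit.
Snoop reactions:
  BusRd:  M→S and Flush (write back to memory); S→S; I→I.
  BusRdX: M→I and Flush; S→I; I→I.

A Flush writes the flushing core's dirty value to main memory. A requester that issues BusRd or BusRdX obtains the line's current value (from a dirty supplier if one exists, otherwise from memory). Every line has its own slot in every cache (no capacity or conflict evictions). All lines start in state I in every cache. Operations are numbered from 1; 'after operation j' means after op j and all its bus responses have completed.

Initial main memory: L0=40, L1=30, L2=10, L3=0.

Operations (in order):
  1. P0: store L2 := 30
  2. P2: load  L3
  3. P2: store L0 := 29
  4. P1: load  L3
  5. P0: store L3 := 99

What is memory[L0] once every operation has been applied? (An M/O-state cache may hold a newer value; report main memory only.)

step 1: P0: store L2 := 30  ⟶  MII  (L2)  txn=BusRdX  M[L2]=10
step 2: P2: load  L3  ⟶  IIS  (L3)  txn=BusRd  M[L3]=0
step 3: P2: store L0 := 29  ⟶  IIM  (L0)  txn=BusRdX  M[L0]=40
step 4: P1: load  L3  ⟶  ISS  (L3)  txn=BusRd  M[L3]=0
step 5: P0: store L3 := 99  ⟶  MII  (L3)  txn=BusRdX  M[L3]=0

memory[L0] = 40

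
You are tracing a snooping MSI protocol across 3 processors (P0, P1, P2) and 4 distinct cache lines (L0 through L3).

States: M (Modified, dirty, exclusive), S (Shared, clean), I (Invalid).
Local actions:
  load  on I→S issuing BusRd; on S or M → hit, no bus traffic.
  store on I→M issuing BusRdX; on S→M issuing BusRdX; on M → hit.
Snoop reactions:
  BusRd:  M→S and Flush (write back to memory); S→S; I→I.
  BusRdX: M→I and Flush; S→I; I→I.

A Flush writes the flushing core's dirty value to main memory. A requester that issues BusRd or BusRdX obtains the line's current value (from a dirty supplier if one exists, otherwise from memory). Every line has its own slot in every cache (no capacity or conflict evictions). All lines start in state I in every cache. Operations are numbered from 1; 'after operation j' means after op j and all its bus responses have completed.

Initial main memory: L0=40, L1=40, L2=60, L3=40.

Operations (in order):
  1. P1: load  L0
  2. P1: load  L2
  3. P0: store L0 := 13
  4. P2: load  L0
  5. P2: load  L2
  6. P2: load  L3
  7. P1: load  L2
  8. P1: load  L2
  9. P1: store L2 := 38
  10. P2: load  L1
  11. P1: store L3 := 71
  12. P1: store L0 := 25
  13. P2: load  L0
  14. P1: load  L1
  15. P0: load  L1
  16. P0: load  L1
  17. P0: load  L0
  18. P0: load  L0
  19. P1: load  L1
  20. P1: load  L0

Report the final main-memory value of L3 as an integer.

memory[L3] = 40

[1] P1: load  L0 | P0:I, P1:S(40), P2:I | bus: BusRd
[2] P1: load  L2 | P0:I, P1:S(60), P2:I | bus: BusRd
[3] P0: store L0 := 13 | P0:M(13), P1:I, P2:I | bus: BusRdX
[4] P2: load  L0 | P0:S(13), P1:I, P2:S(13) | bus: BusRd,Flush
[5] P2: load  L2 | P0:I, P1:S(60), P2:S(60) | bus: BusRd
[6] P2: load  L3 | P0:I, P1:I, P2:S(40) | bus: BusRd
[7] P1: load  L2 | P0:I, P1:S(60), P2:S(60) | bus: none
[8] P1: load  L2 | P0:I, P1:S(60), P2:S(60) | bus: none
[9] P1: store L2 := 38 | P0:I, P1:M(38), P2:I | bus: BusRdX
[10] P2: load  L1 | P0:I, P1:I, P2:S(40) | bus: BusRd
[11] P1: store L3 := 71 | P0:I, P1:M(71), P2:I | bus: BusRdX
[12] P1: store L0 := 25 | P0:I, P1:M(25), P2:I | bus: BusRdX
[13] P2: load  L0 | P0:I, P1:S(25), P2:S(25) | bus: BusRd,Flush
[14] P1: load  L1 | P0:I, P1:S(40), P2:S(40) | bus: BusRd
[15] P0: load  L1 | P0:S(40), P1:S(40), P2:S(40) | bus: BusRd
[16] P0: load  L1 | P0:S(40), P1:S(40), P2:S(40) | bus: none
[17] P0: load  L0 | P0:S(25), P1:S(25), P2:S(25) | bus: BusRd
[18] P0: load  L0 | P0:S(25), P1:S(25), P2:S(25) | bus: none
[19] P1: load  L1 | P0:S(40), P1:S(40), P2:S(40) | bus: none
[20] P1: load  L0 | P0:S(25), P1:S(25), P2:S(25) | bus: none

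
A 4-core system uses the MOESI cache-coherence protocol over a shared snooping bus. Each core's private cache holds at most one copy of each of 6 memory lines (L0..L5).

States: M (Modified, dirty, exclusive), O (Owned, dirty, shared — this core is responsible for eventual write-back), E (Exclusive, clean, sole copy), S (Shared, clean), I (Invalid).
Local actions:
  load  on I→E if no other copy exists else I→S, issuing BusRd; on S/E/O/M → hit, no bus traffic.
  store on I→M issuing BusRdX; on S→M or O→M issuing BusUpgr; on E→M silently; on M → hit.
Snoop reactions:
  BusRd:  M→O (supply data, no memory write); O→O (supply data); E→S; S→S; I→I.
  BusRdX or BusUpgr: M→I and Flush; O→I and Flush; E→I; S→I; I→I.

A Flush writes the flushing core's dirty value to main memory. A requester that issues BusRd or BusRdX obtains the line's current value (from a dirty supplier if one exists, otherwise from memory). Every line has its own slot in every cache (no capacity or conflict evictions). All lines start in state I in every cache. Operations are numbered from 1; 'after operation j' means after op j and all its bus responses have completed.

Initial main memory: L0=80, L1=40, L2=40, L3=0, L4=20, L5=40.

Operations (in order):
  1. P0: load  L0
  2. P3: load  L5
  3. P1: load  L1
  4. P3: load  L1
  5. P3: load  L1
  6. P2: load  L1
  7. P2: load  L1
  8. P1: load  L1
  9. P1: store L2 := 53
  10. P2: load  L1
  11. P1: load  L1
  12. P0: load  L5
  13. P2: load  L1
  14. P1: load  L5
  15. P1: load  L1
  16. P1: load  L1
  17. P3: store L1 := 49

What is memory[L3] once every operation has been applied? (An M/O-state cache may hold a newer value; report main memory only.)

  op1 P0: load  L0 → E/I/I/I on L0; bus BusRd; mem=80
  op2 P3: load  L5 → I/I/I/E on L5; bus BusRd; mem=40
  op3 P1: load  L1 → I/E/I/I on L1; bus BusRd; mem=40
  op4 P3: load  L1 → I/S/I/S on L1; bus BusRd; mem=40
  op5 P3: load  L1 → I/S/I/S on L1; bus (none); mem=40
  op6 P2: load  L1 → I/S/S/S on L1; bus BusRd; mem=40
  op7 P2: load  L1 → I/S/S/S on L1; bus (none); mem=40
  op8 P1: load  L1 → I/S/S/S on L1; bus (none); mem=40
  op9 P1: store L2 := 53 → I/M/I/I on L2; bus BusRdX; mem=40
  op10 P2: load  L1 → I/S/S/S on L1; bus (none); mem=40
  op11 P1: load  L1 → I/S/S/S on L1; bus (none); mem=40
  op12 P0: load  L5 → S/I/I/S on L5; bus BusRd; mem=40
  op13 P2: load  L1 → I/S/S/S on L1; bus (none); mem=40
  op14 P1: load  L5 → S/S/I/S on L5; bus BusRd; mem=40
  op15 P1: load  L1 → I/S/S/S on L1; bus (none); mem=40
  op16 P1: load  L1 → I/S/S/S on L1; bus (none); mem=40
  op17 P3: store L1 := 49 → I/I/I/M on L1; bus BusUpgr; mem=40

memory[L3] = 0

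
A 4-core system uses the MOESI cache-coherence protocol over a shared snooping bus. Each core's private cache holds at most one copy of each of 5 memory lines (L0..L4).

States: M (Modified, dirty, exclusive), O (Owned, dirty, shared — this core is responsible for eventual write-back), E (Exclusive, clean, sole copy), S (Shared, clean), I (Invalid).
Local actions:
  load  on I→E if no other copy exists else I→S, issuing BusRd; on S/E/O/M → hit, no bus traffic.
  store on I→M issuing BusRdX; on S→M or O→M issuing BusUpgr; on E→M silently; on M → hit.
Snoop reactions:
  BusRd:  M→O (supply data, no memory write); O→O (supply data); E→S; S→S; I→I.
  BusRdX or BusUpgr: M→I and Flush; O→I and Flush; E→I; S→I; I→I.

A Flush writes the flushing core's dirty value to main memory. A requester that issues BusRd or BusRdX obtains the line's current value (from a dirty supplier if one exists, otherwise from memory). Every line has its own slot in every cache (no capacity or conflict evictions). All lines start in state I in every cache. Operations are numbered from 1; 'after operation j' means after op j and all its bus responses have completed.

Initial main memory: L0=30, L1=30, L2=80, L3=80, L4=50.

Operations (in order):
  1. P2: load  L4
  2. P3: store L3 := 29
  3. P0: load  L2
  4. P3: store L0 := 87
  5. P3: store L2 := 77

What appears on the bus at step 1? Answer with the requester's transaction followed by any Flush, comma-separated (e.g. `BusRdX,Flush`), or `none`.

step 1: P2: load  L4  ⟶  IIEI  (L4)  txn=BusRd  M[L4]=50
step 2: P3: store L3 := 29  ⟶  IIIM  (L3)  txn=BusRdX  M[L3]=80
step 3: P0: load  L2  ⟶  EIII  (L2)  txn=BusRd  M[L2]=80
step 4: P3: store L0 := 87  ⟶  IIIM  (L0)  txn=BusRdX  M[L0]=30
step 5: P3: store L2 := 77  ⟶  IIIM  (L2)  txn=BusRdX  M[L2]=80

bus = BusRd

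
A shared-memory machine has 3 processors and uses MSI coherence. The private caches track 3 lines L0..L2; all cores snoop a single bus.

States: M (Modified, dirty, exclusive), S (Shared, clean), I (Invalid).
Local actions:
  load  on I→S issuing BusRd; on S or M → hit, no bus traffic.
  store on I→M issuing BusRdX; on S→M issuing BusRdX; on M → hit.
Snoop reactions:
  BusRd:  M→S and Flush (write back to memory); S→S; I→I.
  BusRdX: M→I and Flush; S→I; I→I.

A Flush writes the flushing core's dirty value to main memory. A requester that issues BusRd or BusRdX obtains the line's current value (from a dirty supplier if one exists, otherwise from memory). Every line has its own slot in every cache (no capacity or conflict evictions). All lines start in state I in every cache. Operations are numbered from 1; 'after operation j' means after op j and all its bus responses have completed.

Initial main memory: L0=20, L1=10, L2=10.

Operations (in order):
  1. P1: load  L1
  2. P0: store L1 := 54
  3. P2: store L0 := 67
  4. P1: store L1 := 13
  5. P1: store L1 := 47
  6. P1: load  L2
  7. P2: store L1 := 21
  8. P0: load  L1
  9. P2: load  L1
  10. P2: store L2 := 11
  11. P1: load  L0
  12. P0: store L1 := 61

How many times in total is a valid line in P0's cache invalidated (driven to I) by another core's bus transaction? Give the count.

invalidations = 1

step 1: P1: load  L1  ⟶  ISI  (L1)  txn=BusRd  M[L1]=10
step 2: P0: store L1 := 54  ⟶  MII  (L1)  txn=BusRdX  M[L1]=10
step 3: P2: store L0 := 67  ⟶  IIM  (L0)  txn=BusRdX  M[L0]=20
step 4: P1: store L1 := 13  ⟶  IMI  (L1)  txn=BusRdX+Flush  M[L1]=54
step 5: P1: store L1 := 47  ⟶  IMI  (L1)  txn=∅  M[L1]=54
step 6: P1: load  L2  ⟶  ISI  (L2)  txn=BusRd  M[L2]=10
step 7: P2: store L1 := 21  ⟶  IIM  (L1)  txn=BusRdX+Flush  M[L1]=47
step 8: P0: load  L1  ⟶  SIS  (L1)  txn=BusRd+Flush  M[L1]=21
step 9: P2: load  L1  ⟶  SIS  (L1)  txn=∅  M[L1]=21
step 10: P2: store L2 := 11  ⟶  IIM  (L2)  txn=BusRdX  M[L2]=10
step 11: P1: load  L0  ⟶  ISS  (L0)  txn=BusRd+Flush  M[L0]=67
step 12: P0: store L1 := 61  ⟶  MII  (L1)  txn=BusRdX  M[L1]=21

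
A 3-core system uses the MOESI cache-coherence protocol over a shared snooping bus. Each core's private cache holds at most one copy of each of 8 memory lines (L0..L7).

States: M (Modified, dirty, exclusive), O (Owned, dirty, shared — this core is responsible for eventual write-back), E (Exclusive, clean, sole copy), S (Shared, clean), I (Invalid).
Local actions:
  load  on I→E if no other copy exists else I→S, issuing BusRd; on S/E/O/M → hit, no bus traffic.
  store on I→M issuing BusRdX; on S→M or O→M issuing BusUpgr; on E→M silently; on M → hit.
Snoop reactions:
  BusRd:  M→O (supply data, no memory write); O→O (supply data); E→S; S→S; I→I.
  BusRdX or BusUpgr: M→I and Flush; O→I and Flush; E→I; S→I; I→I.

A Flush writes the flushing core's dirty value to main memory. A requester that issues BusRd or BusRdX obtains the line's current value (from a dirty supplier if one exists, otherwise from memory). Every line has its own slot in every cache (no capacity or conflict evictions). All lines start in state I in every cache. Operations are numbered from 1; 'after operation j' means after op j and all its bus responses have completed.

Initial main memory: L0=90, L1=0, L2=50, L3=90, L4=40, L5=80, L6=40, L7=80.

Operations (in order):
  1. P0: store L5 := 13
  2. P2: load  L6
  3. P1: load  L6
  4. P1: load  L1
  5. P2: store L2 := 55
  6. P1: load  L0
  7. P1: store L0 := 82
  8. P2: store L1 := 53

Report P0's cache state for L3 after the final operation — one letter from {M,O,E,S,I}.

  op1 P0: store L5 := 13 → M/I/I on L5; bus BusRdX; mem=80
  op2 P2: load  L6 → I/I/E on L6; bus BusRd; mem=40
  op3 P1: load  L6 → I/S/S on L6; bus BusRd; mem=40
  op4 P1: load  L1 → I/E/I on L1; bus BusRd; mem=0
  op5 P2: store L2 := 55 → I/I/M on L2; bus BusRdX; mem=50
  op6 P1: load  L0 → I/E/I on L0; bus BusRd; mem=90
  op7 P1: store L0 := 82 → I/M/I on L0; bus (none); mem=90
  op8 P2: store L1 := 53 → I/I/M on L1; bus BusRdX; mem=0

state = I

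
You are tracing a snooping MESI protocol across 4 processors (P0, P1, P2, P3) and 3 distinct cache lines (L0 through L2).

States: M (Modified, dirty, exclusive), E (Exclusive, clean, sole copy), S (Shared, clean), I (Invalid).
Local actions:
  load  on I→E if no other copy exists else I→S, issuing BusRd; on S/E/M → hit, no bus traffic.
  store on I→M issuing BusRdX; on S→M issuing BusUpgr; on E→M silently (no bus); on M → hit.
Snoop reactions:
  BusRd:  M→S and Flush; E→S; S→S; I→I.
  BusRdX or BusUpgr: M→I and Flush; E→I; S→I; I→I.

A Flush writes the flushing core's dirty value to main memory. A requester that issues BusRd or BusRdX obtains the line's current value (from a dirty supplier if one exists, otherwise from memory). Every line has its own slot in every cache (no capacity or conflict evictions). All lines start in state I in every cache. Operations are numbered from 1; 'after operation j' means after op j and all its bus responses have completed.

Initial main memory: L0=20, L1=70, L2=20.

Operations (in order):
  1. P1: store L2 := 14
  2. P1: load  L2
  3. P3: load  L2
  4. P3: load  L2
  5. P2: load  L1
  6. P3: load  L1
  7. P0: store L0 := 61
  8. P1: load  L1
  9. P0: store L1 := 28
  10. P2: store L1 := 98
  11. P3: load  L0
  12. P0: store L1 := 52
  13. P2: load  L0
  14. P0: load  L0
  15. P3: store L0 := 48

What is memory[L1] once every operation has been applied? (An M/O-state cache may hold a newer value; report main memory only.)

  op1 P1: store L2 := 14 → I/M/I/I on L2; bus BusRdX; mem=20
  op2 P1: load  L2 → I/M/I/I on L2; bus (none); mem=20
  op3 P3: load  L2 → I/S/I/S on L2; bus BusRd Flush; mem=14
  op4 P3: load  L2 → I/S/I/S on L2; bus (none); mem=14
  op5 P2: load  L1 → I/I/E/I on L1; bus BusRd; mem=70
  op6 P3: load  L1 → I/I/S/S on L1; bus BusRd; mem=70
  op7 P0: store L0 := 61 → M/I/I/I on L0; bus BusRdX; mem=20
  op8 P1: load  L1 → I/S/S/S on L1; bus BusRd; mem=70
  op9 P0: store L1 := 28 → M/I/I/I on L1; bus BusRdX; mem=70
  op10 P2: store L1 := 98 → I/I/M/I on L1; bus BusRdX Flush; mem=28
  op11 P3: load  L0 → S/I/I/S on L0; bus BusRd Flush; mem=61
  op12 P0: store L1 := 52 → M/I/I/I on L1; bus BusRdX Flush; mem=98
  op13 P2: load  L0 → S/I/S/S on L0; bus BusRd; mem=61
  op14 P0: load  L0 → S/I/S/S on L0; bus (none); mem=61
  op15 P3: store L0 := 48 → I/I/I/M on L0; bus BusUpgr; mem=61

memory[L1] = 98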